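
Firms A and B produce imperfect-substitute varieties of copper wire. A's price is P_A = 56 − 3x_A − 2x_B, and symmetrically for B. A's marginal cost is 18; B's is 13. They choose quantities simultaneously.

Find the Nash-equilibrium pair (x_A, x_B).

Firm A's profit: π = x_A(56 − 3x_A − 2x_B) − 18x_A.
∂π/∂x_A = 38 − 6x_A − 2x_B = 0 ⇒ x_A = 19/3 − (1/3)x_B.
Similarly x_B = 43/6 − (1/3)x_A.
Plugging x_B into A's best response: x_A = 19/3 − (1/3)(43/6 − (1/3)x_A) ⇒ (8/9)x_A = 71/18, so x_A = 4.4375.
Then x_B = 43/6 − (1/3)·4.4375 = 5.6875.

4.4375, 5.6875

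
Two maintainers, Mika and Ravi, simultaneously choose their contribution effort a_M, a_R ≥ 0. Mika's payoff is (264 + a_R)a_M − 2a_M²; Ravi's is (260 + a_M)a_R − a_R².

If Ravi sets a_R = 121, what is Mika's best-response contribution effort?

Expanding Mika's payoff: 264a_M + a_Ra_M − 2a_M².
∂π/∂a_M = 264 + a_R − 4a_M = 0, so a_M = 66 + 0.25a_R.
At a_R = 121: a_M = 66 + 0.25·121 = 96.25.

96.25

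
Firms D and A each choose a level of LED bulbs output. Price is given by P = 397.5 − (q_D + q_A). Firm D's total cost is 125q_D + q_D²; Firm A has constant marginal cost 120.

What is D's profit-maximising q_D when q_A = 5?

Firm D's profit: π = q_D(397.5 − (q_D + q_A)) − 125q_D − q_D².
∂π/∂q_D = 272.5 − 4q_D − q_A = 0, so q_D = 68.125 − 0.25q_A.
At q_A = 5: q_D = 68.125 − 0.25·5 = 66.875.

66.875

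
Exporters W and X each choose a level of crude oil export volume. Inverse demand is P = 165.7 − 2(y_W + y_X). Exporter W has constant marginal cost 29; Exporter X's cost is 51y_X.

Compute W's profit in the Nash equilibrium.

Exporter W's profit: π = y_W(165.7 − 2(y_W + y_X)) − 29y_W.
∂π/∂y_W = 136.7 − 4y_W − 2y_X = 0, so y_W = 34.175 − 0.5y_X.
By the same steps for X: y_X = 28.675 − 0.5y_W.
Substituting the second reaction function into the first: y_W = 34.175 − 0.5(28.675 − 0.5y_W), which gives 0.75y_W = 19.8375 ⇒ y_W = 26.45.
Then y_X = 28.675 − 0.5·26.45 = 15.45.
Price P = 165.7 − 2·41.9 = 81.9.
W's profit: (81.9 − 29)·26.45 = 1399.205.

1399.205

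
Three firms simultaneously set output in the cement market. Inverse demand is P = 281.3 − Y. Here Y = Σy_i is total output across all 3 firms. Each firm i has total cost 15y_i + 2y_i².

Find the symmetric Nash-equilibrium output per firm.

33.2875

A representative firm's profit is π_i = y_i(281.3 − Y) − 15y_i − 2y_i², with Y = y_i + Σ_{j≠i} y_j.
First-order condition: 266.3 − 6y_i − Σ_{j≠i} y_j = 0.
Imposing symmetry (y_j = y for all j) turns Σ_{j≠i} y_j into 2y, so 266.3 = 8y and y = 33.2875.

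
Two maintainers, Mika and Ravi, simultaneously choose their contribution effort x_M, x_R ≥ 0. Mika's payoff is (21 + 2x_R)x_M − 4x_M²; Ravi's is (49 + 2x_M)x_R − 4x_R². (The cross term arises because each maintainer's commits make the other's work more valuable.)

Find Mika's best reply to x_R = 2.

Expanding Mika's payoff: 21x_M + 2x_Rx_M − 4x_M².
∂π/∂x_M = 21 + 2x_R − 8x_M = 0, so x_M = 2.625 + 0.25x_R.
At x_R = 2: x_M = 2.625 + 0.25·2 = 3.125.

3.125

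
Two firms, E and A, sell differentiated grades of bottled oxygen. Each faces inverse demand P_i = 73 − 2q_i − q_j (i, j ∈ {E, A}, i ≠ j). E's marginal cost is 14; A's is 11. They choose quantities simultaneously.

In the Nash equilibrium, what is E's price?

Firm E's profit: π = q_E(73 − 2q_E − q_A) − 14q_E.
∂π/∂q_E = 59 − 4q_E − q_A = 0 ⇒ q_E = 14.75 − 0.25q_A.
Similarly q_A = 15.5 − 0.25q_E.
Substituting the second reaction function into the first: q_E = 14.75 − 0.25(15.5 − 0.25q_E), which gives 0.9375q_E = 10.875 ⇒ q_E = 11.6.
Then q_A = 15.5 − 0.25·11.6 = 12.6.
P_E = 73 − 2·11.6 − 12.6 = 37.2.

37.2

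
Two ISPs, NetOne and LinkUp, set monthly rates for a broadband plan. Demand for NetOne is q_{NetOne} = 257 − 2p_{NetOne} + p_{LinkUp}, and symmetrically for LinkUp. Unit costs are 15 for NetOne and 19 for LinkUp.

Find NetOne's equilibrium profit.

13186.88

NetOne's profit: π = (p_{NetOne} − 15)(257 − 2p_{NetOne} + p_{LinkUp}).
∂π/∂p_{NetOne} = 287 − 4p_{NetOne} + p_{LinkUp} = 0 ⇒ p_{NetOne} = 71.75 + 0.25p_{LinkUp}.
Similarly p_{LinkUp} = 73.75 + 0.25p_{NetOne}.
Plugging p_{LinkUp} into NetOne's best response: p_{NetOne} = 71.75 + 0.25(73.75 + 0.25p_{NetOne}) ⇒ 0.9375p_{NetOne} = 90.1875, so p_{NetOne} = 96.2.
Then p_{LinkUp} = 73.75 + 0.25·96.2 = 97.8.
q_{NetOne} = 257 − 2·96.2 + 97.8 = 162.4.
Profit = (96.2 − 15)·162.4 = 13186.88.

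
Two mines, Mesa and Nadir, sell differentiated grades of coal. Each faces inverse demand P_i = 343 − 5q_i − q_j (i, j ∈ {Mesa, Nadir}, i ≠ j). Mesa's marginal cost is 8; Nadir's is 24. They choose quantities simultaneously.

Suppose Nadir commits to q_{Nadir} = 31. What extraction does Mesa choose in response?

Mine Mesa's profit: π = q_{Mesa}(343 − 5q_{Mesa} − q_{Nadir}) − 8q_{Mesa}.
∂π/∂q_{Mesa} = 335 − 10q_{Mesa} − q_{Nadir} = 0 ⇒ q_{Mesa} = 33.5 − 0.1q_{Nadir}.
At q_{Nadir} = 31: q_{Mesa} = 33.5 − 0.1·31 = 30.4.

30.4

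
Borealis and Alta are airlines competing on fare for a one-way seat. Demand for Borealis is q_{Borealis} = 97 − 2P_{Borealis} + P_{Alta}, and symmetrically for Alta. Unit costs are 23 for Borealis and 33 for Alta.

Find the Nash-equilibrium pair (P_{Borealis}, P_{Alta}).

Borealis's profit: π = (P_{Borealis} − 23)(97 − 2P_{Borealis} + P_{Alta}).
∂π/∂P_{Borealis} = 143 − 4P_{Borealis} + P_{Alta} = 0 ⇒ P_{Borealis} = 35.75 + 0.25P_{Alta}.
Similarly P_{Alta} = 40.75 + 0.25P_{Borealis}.
Solving the two reaction functions simultaneously: (1 − (0.25)(0.25))P_{Borealis} = 35.75 + 0.25·40.75, so 0.9375P_{Borealis} = 45.9375 and P_{Borealis} = 49.
Then P_{Alta} = 40.75 + 0.25·49 = 53.

49, 53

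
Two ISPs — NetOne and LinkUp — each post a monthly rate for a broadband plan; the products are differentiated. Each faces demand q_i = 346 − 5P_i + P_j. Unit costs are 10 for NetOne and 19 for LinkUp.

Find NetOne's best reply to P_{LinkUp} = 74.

NetOne's profit: π = (P_{NetOne} − 10)(346 − 5P_{NetOne} + P_{LinkUp}).
∂π/∂P_{NetOne} = 396 − 10P_{NetOne} + P_{LinkUp} = 0 ⇒ P_{NetOne} = 39.6 + 0.1P_{LinkUp}.
At P_{LinkUp} = 74: P_{NetOne} = 39.6 + 0.1·74 = 47.

47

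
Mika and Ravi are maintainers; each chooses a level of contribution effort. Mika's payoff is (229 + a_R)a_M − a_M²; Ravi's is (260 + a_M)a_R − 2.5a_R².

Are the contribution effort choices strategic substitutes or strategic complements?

Expanding Mika's payoff: 229a_M + a_Ra_M − a_M².
∂π/∂a_M = 229 + a_R − 2a_M = 0, so a_M = 114.5 + 0.5a_R.
The best-response slope da_M/da_R = 0.5 > 0: the reaction function is upward-sloping, so the choices are strategic complements.

strategic complements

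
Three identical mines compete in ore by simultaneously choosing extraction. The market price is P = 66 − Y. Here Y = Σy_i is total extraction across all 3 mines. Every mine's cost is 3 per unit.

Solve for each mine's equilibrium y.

15.75

A representative mine's profit is π_i = y_i(66 − Y) − 3y_i, with Y = y_i + Σ_{j≠i} y_j.
First-order condition: 63 − 2y_i − Σ_{j≠i} y_j = 0.
With identical mines, set every y_j = y: then 63 − 2y − 2y = 0, i.e. y = 63/4 = 15.75.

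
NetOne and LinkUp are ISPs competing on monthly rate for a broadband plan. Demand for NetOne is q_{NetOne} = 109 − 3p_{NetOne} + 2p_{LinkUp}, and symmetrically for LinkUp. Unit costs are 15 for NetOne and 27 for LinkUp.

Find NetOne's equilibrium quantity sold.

77.25

NetOne's profit: π = (p_{NetOne} − 15)(109 − 3p_{NetOne} + 2p_{LinkUp}).
∂π/∂p_{NetOne} = 154 − 6p_{NetOne} + 2p_{LinkUp} = 0 ⇒ p_{NetOne} = 77/3 + (1/3)p_{LinkUp}.
Similarly p_{LinkUp} = 95/3 + (1/3)p_{NetOne}.
Plugging p_{LinkUp} into NetOne's best response: p_{NetOne} = 77/3 + (1/3)(95/3 + (1/3)p_{NetOne}) ⇒ (8/9)p_{NetOne} = 326/9, so p_{NetOne} = 40.75.
Then p_{LinkUp} = 95/3 + (1/3)·40.75 = 45.25.
q_{NetOne} = 109 − 3·40.75 + 2·45.25 = 77.25.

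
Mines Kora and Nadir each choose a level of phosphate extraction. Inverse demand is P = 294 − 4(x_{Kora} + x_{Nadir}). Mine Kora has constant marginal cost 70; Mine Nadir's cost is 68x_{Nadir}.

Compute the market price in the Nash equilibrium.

Mine Kora's profit: π = x_{Kora}(294 − 4(x_{Kora} + x_{Nadir})) − 70x_{Kora}.
∂π/∂x_{Kora} = 224 − 8x_{Kora} − 4x_{Nadir} = 0, so x_{Kora} = 28 − 0.5x_{Nadir}.
By the same steps for Nadir: x_{Nadir} = 28.25 − 0.5x_{Kora}.
Solving the two reaction functions simultaneously: (1 − (−0.5)(−0.5))x_{Kora} = 28 − 0.5·28.25, so 0.75x_{Kora} = 13.875 and x_{Kora} = 18.5.
Then x_{Nadir} = 28.25 − 0.5·18.5 = 19.
Equilibrium price: P = 294 − 4·37.5 = 144.

144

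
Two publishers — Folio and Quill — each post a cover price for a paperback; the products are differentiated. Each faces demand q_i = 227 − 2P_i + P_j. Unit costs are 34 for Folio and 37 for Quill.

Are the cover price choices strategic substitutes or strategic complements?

strategic complements

Folio's profit: π = (P_{Folio} − 34)(227 − 2P_{Folio} + P_{Quill}).
∂π/∂P_{Folio} = 295 − 4P_{Folio} + P_{Quill} = 0 ⇒ P_{Folio} = 73.75 + 0.25P_{Quill}.
The best-response slope dP_{Folio}/dP_{Quill} = 0.25 > 0: the reaction function is upward-sloping, so the choices are strategic complements.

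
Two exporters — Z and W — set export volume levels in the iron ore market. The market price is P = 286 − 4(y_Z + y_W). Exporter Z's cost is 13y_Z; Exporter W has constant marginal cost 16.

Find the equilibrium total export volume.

45.25

Exporter Z's profit: π = y_Z(286 − 4(y_Z + y_W)) − 13y_Z.
∂π/∂y_Z = 273 − 8y_Z − 4y_W = 0, so y_Z = 34.125 − 0.5y_W.
By the same steps for W: y_W = 33.75 − 0.5y_Z.
Solving the two reaction functions simultaneously: (1 − (−0.5)(−0.5))y_Z = 34.125 − 0.5·33.75, so 0.75y_Z = 17.25 and y_Z = 23.
Then y_W = 33.75 − 0.5·23 = 22.25.
Total export volume: 23 + 22.25 = 45.25.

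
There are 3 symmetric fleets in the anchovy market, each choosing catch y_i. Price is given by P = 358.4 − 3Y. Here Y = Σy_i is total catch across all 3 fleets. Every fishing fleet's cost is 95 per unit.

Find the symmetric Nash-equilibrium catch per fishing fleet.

21.95

A representative fishing fleet's profit is π_i = y_i(358.4 − 3Y) − 95y_i, with Y = y_i + Σ_{j≠i} y_j.
First-order condition: 263.4 − 6y_i − 3Σ_{j≠i} y_j = 0.
In a symmetric equilibrium every fishing fleet chooses the same y, so Σ_{j≠i} y_j = 2y. The condition becomes 263.4 − 12y = 0, giving y = 263.4/12 = 21.95.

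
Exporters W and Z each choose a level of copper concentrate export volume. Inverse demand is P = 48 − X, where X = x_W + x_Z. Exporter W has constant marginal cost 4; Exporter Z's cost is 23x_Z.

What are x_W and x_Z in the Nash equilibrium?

Exporter W's profit: π = x_W(48 − (x_W + x_Z)) − 4x_W.
∂π/∂x_W = 44 − 2x_W − x_Z = 0, so x_W = 22 − 0.5x_Z.
By the same steps for Z: x_Z = 12.5 − 0.5x_W.
Solving the two reaction functions simultaneously: (1 − (−0.5)(−0.5))x_W = 22 − 0.5·12.5, so 0.75x_W = 15.75 and x_W = 21.
Then x_Z = 12.5 − 0.5·21 = 2.

21, 2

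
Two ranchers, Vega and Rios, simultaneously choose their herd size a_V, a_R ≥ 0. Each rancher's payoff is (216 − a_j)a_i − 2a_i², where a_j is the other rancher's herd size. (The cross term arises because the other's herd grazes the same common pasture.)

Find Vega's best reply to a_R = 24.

Vega's payoff is (216 − a_R)a_V − 2a_V².
∂π/∂a_V = 216 − a_R − 4a_V = 0, so a_V = 54 − 0.25a_R.
At a_R = 24: a_V = 54 − 0.25·24 = 48.

48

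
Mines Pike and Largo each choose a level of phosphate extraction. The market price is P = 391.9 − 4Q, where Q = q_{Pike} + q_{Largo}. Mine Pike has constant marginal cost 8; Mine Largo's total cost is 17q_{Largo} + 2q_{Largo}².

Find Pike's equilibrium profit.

Mine Pike's profit: π = q_{Pike}(391.9 − 4(q_{Pike} + q_{Largo})) − 8q_{Pike}.
∂π/∂q_{Pike} = 383.9 − 8q_{Pike} − 4q_{Largo} = 0, so q_{Pike} = 47.9875 − 0.5q_{Largo}.
For Largo: ∂π/∂q_{Largo} = 374.9 − 12q_{Largo} − 4q_{Pike} = 0 ⇒ q_{Largo} = 3749/120 − (1/3)q_{Pike}.
Solving the two reaction functions simultaneously: (1 − (−0.5)(−1/3))q_{Pike} = 47.9875 − 0.5·(3749/120), so (5/6)q_{Pike} = 971/30 and q_{Pike} = 38.84.
Then q_{Largo} = 3749/120 − (1/3)·38.84 = 18.295.
Price P = 391.9 − 4·57.135 = 163.36.
Pike's profit: (163.36 − 8)·38.84 = 6034.1824.

6034.1824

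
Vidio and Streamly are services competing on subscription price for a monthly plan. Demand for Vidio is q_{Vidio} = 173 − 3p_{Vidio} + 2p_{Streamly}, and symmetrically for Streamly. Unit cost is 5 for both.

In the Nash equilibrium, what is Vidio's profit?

5292

Vidio's profit: π = (p_{Vidio} − 5)(173 − 3p_{Vidio} + 2p_{Streamly}).
∂π/∂p_{Vidio} = 188 − 6p_{Vidio} + 2p_{Streamly} = 0 ⇒ p_{Vidio} = 94/3 + (1/3)p_{Streamly}.
By symmetry p_{Streamly} = p_{Vidio}; substituting into the reaction function, (2/3)p_{Vidio} = 94/3 and p_{Vidio} = 47.
q_{Vidio} = 173 − 3·47 + 2·47 = 126.
Profit = (47 − 5)·126 = 5292.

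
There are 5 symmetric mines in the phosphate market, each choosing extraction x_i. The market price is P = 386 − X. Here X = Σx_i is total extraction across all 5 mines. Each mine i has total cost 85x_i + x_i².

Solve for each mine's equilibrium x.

A representative mine's profit is π_i = x_i(386 − X) − 85x_i − x_i², with X = x_i + Σ_{j≠i} x_j.
First-order condition: 301 − 4x_i − Σ_{j≠i} x_j = 0.
Imposing symmetry (x_j = x for all j) turns Σ_{j≠i} x_j into 4x, so 301 = 8x and x = 37.625.

37.625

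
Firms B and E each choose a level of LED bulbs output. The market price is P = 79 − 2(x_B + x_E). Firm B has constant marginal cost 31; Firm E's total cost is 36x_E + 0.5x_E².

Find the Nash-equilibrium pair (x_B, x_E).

9.625, 4.75

Firm B's profit: π = x_B(79 − 2(x_B + x_E)) − 31x_B.
∂π/∂x_B = 48 − 4x_B − 2x_E = 0, so x_B = 12 − 0.5x_E.
For E: ∂π/∂x_E = 43 − 5x_E − 2x_B = 0 ⇒ x_E = 8.6 − 0.4x_B.
Substituting the second reaction function into the first: x_B = 12 − 0.5(8.6 − 0.4x_B), which gives 0.8x_B = 7.7 ⇒ x_B = 9.625.
Then x_E = 8.6 − 0.4·9.625 = 4.75.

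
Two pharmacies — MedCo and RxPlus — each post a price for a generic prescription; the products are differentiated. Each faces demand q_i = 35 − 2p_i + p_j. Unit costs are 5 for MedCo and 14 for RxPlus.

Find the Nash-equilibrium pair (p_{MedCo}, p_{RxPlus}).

16.2, 19.8

MedCo's profit: π = (p_{MedCo} − 5)(35 − 2p_{MedCo} + p_{RxPlus}).
∂π/∂p_{MedCo} = 45 − 4p_{MedCo} + p_{RxPlus} = 0 ⇒ p_{MedCo} = 11.25 + 0.25p_{RxPlus}.
Similarly p_{RxPlus} = 15.75 + 0.25p_{MedCo}.
Plugging p_{RxPlus} into MedCo's best response: p_{MedCo} = 11.25 + 0.25(15.75 + 0.25p_{MedCo}) ⇒ 0.9375p_{MedCo} = 15.1875, so p_{MedCo} = 16.2.
Then p_{RxPlus} = 15.75 + 0.25·16.2 = 19.8.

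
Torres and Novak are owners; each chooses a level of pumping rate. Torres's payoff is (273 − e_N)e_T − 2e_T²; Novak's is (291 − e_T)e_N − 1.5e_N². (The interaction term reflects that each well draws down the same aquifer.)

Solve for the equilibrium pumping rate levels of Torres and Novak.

Expanding Torres's payoff: 273e_T − e_Ne_T − 2e_T².
∂π/∂e_T = 273 − e_N − 4e_T = 0, so e_T = 68.25 − 0.25e_N.
Likewise for Novak: e_N = 97 − (1/3)e_T.
Plugging e_N into Torres's best response: e_T = 68.25 − 0.25(97 − (1/3)e_T) ⇒ (11/12)e_T = 44, so e_T = 48.
Then e_N = 97 − (1/3)·48 = 81.

48, 81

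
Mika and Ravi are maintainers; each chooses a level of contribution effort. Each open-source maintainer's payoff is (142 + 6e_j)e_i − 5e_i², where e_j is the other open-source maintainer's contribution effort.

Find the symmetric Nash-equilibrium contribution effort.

35.5

Mika's payoff is (142 + 6e_R)e_M − 5e_M².
∂π/∂e_M = 142 + 6e_R − 10e_M = 0, so e_M = 14.2 + 0.6e_R.
By symmetry e_R = e_M; substituting into the reaction function, 0.4e_M = 14.2 and e_M = 35.5.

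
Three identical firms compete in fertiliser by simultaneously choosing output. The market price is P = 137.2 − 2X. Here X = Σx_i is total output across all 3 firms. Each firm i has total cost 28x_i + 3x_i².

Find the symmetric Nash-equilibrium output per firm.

7.8

A representative firm's profit is π_i = x_i(137.2 − 2X) − 28x_i − 3x_i², with X = x_i + Σ_{j≠i} x_j.
First-order condition: 109.2 − 10x_i − 2Σ_{j≠i} x_j = 0.
With identical firms, set every x_j = x: then 109.2 − 10x − 4x = 0, i.e. x = 109.2/14 = 7.8.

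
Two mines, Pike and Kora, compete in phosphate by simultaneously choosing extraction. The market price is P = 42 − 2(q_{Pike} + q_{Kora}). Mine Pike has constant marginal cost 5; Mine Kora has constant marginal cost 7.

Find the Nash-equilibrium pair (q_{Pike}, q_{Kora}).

Mine Pike's profit: π = q_{Pike}(42 − 2(q_{Pike} + q_{Kora})) − 5q_{Pike}.
∂π/∂q_{Pike} = 37 − 4q_{Pike} − 2q_{Kora} = 0, so q_{Pike} = 9.25 − 0.5q_{Kora}.
By the same steps for Kora: q_{Kora} = 8.75 − 0.5q_{Pike}.
Plugging q_{Kora} into Pike's best response: q_{Pike} = 9.25 − 0.5(8.75 − 0.5q_{Pike}) ⇒ 0.75q_{Pike} = 4.875, so q_{Pike} = 6.5.
Then q_{Kora} = 8.75 − 0.5·6.5 = 5.5.

6.5, 5.5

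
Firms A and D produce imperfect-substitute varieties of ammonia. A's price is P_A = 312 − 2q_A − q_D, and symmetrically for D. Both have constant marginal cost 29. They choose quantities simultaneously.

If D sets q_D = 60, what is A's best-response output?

Firm A's profit: π = q_A(312 − 2q_A − q_D) − 29q_A.
∂π/∂q_A = 283 − 4q_A − q_D = 0 ⇒ q_A = 70.75 − 0.25q_D.
At q_D = 60: q_A = 70.75 − 0.25·60 = 55.75.

55.75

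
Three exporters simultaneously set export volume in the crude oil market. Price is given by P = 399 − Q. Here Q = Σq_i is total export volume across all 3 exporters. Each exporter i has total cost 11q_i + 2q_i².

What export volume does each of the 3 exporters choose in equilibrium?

A representative exporter's profit is π_i = q_i(399 − Q) − 11q_i − 2q_i², with Q = q_i + Σ_{j≠i} q_j.
First-order condition: 388 − 6q_i − Σ_{j≠i} q_j = 0.
Imposing symmetry (q_j = q for all j) turns Σ_{j≠i} q_j into 2q, so 388 = 8q and q = 48.5.

48.5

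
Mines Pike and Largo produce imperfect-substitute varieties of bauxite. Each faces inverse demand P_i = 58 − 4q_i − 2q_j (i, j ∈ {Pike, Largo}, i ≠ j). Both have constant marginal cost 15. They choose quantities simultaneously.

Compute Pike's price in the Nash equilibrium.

32.2

Mine Pike's profit: π = q_{Pike}(58 − 4q_{Pike} − 2q_{Largo}) − 15q_{Pike}.
∂π/∂q_{Pike} = 43 − 8q_{Pike} − 2q_{Largo} = 0 ⇒ q_{Pike} = 5.375 − 0.25q_{Largo}.
The game is symmetric, so in equilibrium q_{Largo} = q_{Pike}: the reaction function gives 1.25q_{Pike} = 5.375, hence q_{Pike} = 4.3.
P_{Pike} = 58 − 4·4.3 − 2·4.3 = 32.2.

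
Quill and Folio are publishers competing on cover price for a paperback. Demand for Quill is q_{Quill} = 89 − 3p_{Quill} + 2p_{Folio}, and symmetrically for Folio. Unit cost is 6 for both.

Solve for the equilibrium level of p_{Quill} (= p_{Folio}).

26.75

Quill's profit: π = (p_{Quill} − 6)(89 − 3p_{Quill} + 2p_{Folio}).
∂π/∂p_{Quill} = 107 − 6p_{Quill} + 2p_{Folio} = 0 ⇒ p_{Quill} = 107/6 + (1/3)p_{Folio}.
By symmetry p_{Folio} = p_{Quill}; substituting into the reaction function, (2/3)p_{Quill} = 107/6 and p_{Quill} = 26.75.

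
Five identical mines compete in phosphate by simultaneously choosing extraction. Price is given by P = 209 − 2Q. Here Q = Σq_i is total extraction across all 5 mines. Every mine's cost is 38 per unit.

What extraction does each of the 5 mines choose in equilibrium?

A representative mine's profit is π_i = q_i(209 − 2Q) − 38q_i, with Q = q_i + Σ_{j≠i} q_j.
First-order condition: 171 − 4q_i − 2Σ_{j≠i} q_j = 0.
In a symmetric equilibrium every mine chooses the same q, so Σ_{j≠i} q_j = 4q. The condition becomes 171 − 12q = 0, giving q = 171/12 = 14.25.

14.25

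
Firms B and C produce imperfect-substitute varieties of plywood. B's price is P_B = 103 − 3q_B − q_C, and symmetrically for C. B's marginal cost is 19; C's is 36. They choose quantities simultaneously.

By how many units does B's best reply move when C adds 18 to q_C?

Firm B's profit: π = q_B(103 − 3q_B − q_C) − 19q_B.
∂π/∂q_B = 84 − 6q_B − q_C = 0 ⇒ q_B = 14 − (1/6)q_C.
The reaction-function slope is −1/6, so an 18-unit rise in q_C moves q_B by −1/6 × 18 = −3. B's best response falls — the actions are strategic substitutes.

-3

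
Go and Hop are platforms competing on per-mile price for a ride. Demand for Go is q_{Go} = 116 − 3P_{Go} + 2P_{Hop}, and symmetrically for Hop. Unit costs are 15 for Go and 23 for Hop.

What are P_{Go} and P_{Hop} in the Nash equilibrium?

41.75, 44.75

Go's profit: π = (P_{Go} − 15)(116 − 3P_{Go} + 2P_{Hop}).
∂π/∂P_{Go} = 161 − 6P_{Go} + 2P_{Hop} = 0 ⇒ P_{Go} = 161/6 + (1/3)P_{Hop}.
Similarly P_{Hop} = 185/6 + (1/3)P_{Go}.
Plugging P_{Hop} into Go's best response: P_{Go} = 161/6 + (1/3)(185/6 + (1/3)P_{Go}) ⇒ (8/9)P_{Go} = 334/9, so P_{Go} = 41.75.
Then P_{Hop} = 185/6 + (1/3)·41.75 = 44.75.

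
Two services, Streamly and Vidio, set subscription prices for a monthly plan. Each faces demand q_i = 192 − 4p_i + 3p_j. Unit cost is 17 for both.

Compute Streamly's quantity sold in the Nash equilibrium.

140

Streamly's profit: π = (p_{Streamly} − 17)(192 − 4p_{Streamly} + 3p_{Vidio}).
∂π/∂p_{Streamly} = 260 − 8p_{Streamly} + 3p_{Vidio} = 0 ⇒ p_{Streamly} = 32.5 + 0.375p_{Vidio}.
Setting p_{Streamly} = p_{Vidio} in the reaction function: p_{Streamly} = 32.5 + 0.375p_{Streamly}, so p_{Streamly} = 32.5 / 0.625 = 52.
q_{Streamly} = 192 − 4·52 + 3·52 = 140.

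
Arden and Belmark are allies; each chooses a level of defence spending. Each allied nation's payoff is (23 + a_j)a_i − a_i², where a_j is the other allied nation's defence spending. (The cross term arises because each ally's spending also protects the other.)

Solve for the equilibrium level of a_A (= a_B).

23

Arden's payoff is (23 + a_B)a_A − a_A².
∂π/∂a_A = 23 + a_B − 2a_A = 0, so a_A = 11.5 + 0.5a_B.
Setting a_A = a_B in the reaction function: a_A = 11.5 + 0.5a_A, so a_A = 11.5 / 0.5 = 23.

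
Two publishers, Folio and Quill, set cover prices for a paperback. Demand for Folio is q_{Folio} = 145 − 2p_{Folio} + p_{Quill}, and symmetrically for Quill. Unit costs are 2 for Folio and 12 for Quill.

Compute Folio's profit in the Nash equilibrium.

4802

Folio's profit: π = (p_{Folio} − 2)(145 − 2p_{Folio} + p_{Quill}).
∂π/∂p_{Folio} = 149 − 4p_{Folio} + p_{Quill} = 0 ⇒ p_{Folio} = 37.25 + 0.25p_{Quill}.
Similarly p_{Quill} = 42.25 + 0.25p_{Folio}.
Plugging p_{Quill} into Folio's best response: p_{Folio} = 37.25 + 0.25(42.25 + 0.25p_{Folio}) ⇒ 0.9375p_{Folio} = 47.8125, so p_{Folio} = 51.
Then p_{Quill} = 42.25 + 0.25·51 = 55.
q_{Folio} = 145 − 2·51 + 55 = 98.
Profit = (51 − 2)·98 = 4802.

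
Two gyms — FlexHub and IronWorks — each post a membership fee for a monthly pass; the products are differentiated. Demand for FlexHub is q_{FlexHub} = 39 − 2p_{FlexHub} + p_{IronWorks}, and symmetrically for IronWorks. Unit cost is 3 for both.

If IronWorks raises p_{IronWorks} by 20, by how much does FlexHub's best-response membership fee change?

5

FlexHub's profit: π = (p_{FlexHub} − 3)(39 − 2p_{FlexHub} + p_{IronWorks}).
∂π/∂p_{FlexHub} = 45 − 4p_{FlexHub} + p_{IronWorks} = 0 ⇒ p_{FlexHub} = 11.25 + 0.25p_{IronWorks}.
The reaction-function slope is 0.25, so a 20-unit rise in p_{IronWorks} moves p_{FlexHub} by 0.25 × 20 = 5. FlexHub's best response rises — the actions are strategic complements.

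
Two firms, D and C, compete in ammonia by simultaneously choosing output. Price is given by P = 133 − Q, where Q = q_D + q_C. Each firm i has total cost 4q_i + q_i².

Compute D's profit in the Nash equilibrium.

1331.28

Firm D's profit: π = q_D(133 − (q_D + q_C)) − 4q_D − q_D².
∂π/∂q_D = 129 − 4q_D − q_C = 0, so q_D = 32.25 − 0.25q_C.
The game is symmetric, so in equilibrium q_C = q_D: the reaction function gives 1.25q_D = 32.25, hence q_D = 25.8.
Price P = 133 − 51.6 = 81.4.
D's profit: (81.4 − 4)·25.8 − (25.8)² = 1331.28.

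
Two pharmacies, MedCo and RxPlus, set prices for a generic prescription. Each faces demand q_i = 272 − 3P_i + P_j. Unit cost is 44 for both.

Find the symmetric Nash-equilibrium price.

80.8

MedCo's profit: π = (P_{MedCo} − 44)(272 − 3P_{MedCo} + P_{RxPlus}).
∂π/∂P_{MedCo} = 404 − 6P_{MedCo} + P_{RxPlus} = 0 ⇒ P_{MedCo} = 202/3 + (1/6)P_{RxPlus}.
By symmetry P_{RxPlus} = P_{MedCo}; substituting into the reaction function, (5/6)P_{MedCo} = 202/3 and P_{MedCo} = 80.8.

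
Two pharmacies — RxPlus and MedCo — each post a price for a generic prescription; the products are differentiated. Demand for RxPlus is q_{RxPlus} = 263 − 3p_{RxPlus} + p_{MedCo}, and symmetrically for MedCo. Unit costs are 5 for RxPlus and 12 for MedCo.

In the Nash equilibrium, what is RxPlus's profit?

RxPlus's profit: π = (p_{RxPlus} − 5)(263 − 3p_{RxPlus} + p_{MedCo}).
∂π/∂p_{RxPlus} = 278 − 6p_{RxPlus} + p_{MedCo} = 0 ⇒ p_{RxPlus} = 139/3 + (1/6)p_{MedCo}.
Similarly p_{MedCo} = 299/6 + (1/6)p_{RxPlus}.
Plugging p_{MedCo} into RxPlus's best response: p_{RxPlus} = 139/3 + (1/6)(299/6 + (1/6)p_{RxPlus}) ⇒ (35/36)p_{RxPlus} = 1967/36, so p_{RxPlus} = 56.2.
Then p_{MedCo} = 299/6 + (1/6)·56.2 = 59.2.
q_{RxPlus} = 263 − 3·56.2 + 59.2 = 153.6.
Profit = (56.2 − 5)·153.6 = 7864.32.

7864.32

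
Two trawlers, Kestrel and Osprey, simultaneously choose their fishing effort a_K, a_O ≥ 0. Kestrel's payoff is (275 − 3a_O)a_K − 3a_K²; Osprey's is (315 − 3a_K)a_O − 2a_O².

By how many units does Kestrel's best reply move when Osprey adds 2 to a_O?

Expanding Kestrel's payoff: 275a_K − 3a_Oa_K − 3a_K².
∂π/∂a_K = 275 − 3a_O − 6a_K = 0, so a_K = 275/6 − 0.5a_O.
The reaction-function slope is −0.5, so a 2-unit rise in a_O moves a_K by −0.5 × 2 = −1. Kestrel's best response falls — the actions are strategic substitutes.

-1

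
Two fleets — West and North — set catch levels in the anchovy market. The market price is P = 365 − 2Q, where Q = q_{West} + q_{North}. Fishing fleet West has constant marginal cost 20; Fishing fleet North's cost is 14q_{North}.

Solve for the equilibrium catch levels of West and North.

56.5, 59.5

Fishing fleet West's profit: π = q_{West}(365 − 2(q_{West} + q_{North})) − 20q_{West}.
∂π/∂q_{West} = 345 − 4q_{West} − 2q_{North} = 0, so q_{West} = 86.25 − 0.5q_{North}.
By the same steps for North: q_{North} = 87.75 − 0.5q_{West}.
Solving the two reaction functions simultaneously: (1 − (−0.5)(−0.5))q_{West} = 86.25 − 0.5·87.75, so 0.75q_{West} = 42.375 and q_{West} = 56.5.
Then q_{North} = 87.75 − 0.5·56.5 = 59.5.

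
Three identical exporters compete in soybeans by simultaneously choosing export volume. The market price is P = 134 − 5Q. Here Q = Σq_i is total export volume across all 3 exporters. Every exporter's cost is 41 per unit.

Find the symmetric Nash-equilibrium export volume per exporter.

A representative exporter's profit is π_i = q_i(134 − 5Q) − 41q_i, with Q = q_i + Σ_{j≠i} q_j.
First-order condition: 93 − 10q_i − 5Σ_{j≠i} q_j = 0.
In a symmetric equilibrium every exporter chooses the same q, so Σ_{j≠i} q_j = 2q. The condition becomes 93 − 20q = 0, giving q = 93/20 = 4.65.

4.65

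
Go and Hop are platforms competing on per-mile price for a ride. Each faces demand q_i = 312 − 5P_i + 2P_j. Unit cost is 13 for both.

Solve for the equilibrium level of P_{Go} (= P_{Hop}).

47.125

Go's profit: π = (P_{Go} − 13)(312 − 5P_{Go} + 2P_{Hop}).
∂π/∂P_{Go} = 377 − 10P_{Go} + 2P_{Hop} = 0 ⇒ P_{Go} = 37.7 + 0.2P_{Hop}.
By symmetry P_{Hop} = P_{Go}; substituting into the reaction function, 0.8P_{Go} = 37.7 and P_{Go} = 47.125.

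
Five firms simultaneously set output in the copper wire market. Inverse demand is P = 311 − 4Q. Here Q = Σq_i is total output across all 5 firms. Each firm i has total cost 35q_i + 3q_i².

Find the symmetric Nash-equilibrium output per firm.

A representative firm's profit is π_i = q_i(311 − 4Q) − 35q_i − 3q_i², with Q = q_i + Σ_{j≠i} q_j.
First-order condition: 276 − 14q_i − 4Σ_{j≠i} q_j = 0.
With identical firms, set every q_j = q: then 276 − 14q − 16q = 0, i.e. q = 276/30 = 9.2.

9.2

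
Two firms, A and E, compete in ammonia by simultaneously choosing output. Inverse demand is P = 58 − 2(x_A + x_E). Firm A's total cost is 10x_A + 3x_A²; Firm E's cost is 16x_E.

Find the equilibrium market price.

Firm A's profit: π = x_A(58 − 2(x_A + x_E)) − 10x_A − 3x_A².
∂π/∂x_A = 48 − 10x_A − 2x_E = 0, so x_A = 4.8 − 0.2x_E.
For E: ∂π/∂x_E = 42 − 4x_E − 2x_A = 0 ⇒ x_E = 10.5 − 0.5x_A.
Substituting the second reaction function into the first: x_A = 4.8 − 0.2(10.5 − 0.5x_A), which gives 0.9x_A = 2.7 ⇒ x_A = 3.
Then x_E = 10.5 − 0.5·3 = 9.
Equilibrium price: P = 58 − 2·12 = 34.

34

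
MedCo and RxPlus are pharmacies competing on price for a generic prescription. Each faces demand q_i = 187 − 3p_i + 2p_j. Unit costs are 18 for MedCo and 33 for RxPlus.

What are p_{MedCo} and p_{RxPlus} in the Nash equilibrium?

MedCo's profit: π = (p_{MedCo} − 18)(187 − 3p_{MedCo} + 2p_{RxPlus}).
∂π/∂p_{MedCo} = 241 − 6p_{MedCo} + 2p_{RxPlus} = 0 ⇒ p_{MedCo} = 241/6 + (1/3)p_{RxPlus}.
Similarly p_{RxPlus} = 143/3 + (1/3)p_{MedCo}.
Substituting the second reaction function into the first: p_{MedCo} = 241/6 + (1/3)(143/3 + (1/3)p_{MedCo}), which gives (8/9)p_{MedCo} = 1009/18 ⇒ p_{MedCo} = 63.0625.
Then p_{RxPlus} = 143/3 + (1/3)·63.0625 = 68.6875.

63.0625, 68.6875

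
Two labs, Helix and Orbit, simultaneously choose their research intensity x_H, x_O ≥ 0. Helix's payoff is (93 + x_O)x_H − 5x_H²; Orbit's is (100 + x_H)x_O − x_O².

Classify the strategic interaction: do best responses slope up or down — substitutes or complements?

Expanding Helix's payoff: 93x_H + x_Ox_H − 5x_H².
∂π/∂x_H = 93 + x_O − 10x_H = 0, so x_H = 9.3 + 0.1x_O.
The best-response slope dx_H/dx_O = 0.1 > 0: the reaction function is upward-sloping, so the choices are strategic complements.

strategic complements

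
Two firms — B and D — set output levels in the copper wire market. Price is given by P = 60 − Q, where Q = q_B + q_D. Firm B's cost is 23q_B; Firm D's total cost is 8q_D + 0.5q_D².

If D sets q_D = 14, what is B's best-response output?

Firm B's profit: π = q_B(60 − (q_B + q_D)) − 23q_B.
∂π/∂q_B = 37 − 2q_B − q_D = 0, so q_B = 18.5 − 0.5q_D.
At q_D = 14: q_B = 18.5 − 0.5·14 = 11.5.

11.5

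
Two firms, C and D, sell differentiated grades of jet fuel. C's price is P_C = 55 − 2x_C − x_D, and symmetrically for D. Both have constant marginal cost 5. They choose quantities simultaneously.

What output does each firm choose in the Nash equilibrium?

Firm C's profit: π = x_C(55 − 2x_C − x_D) − 5x_C.
∂π/∂x_C = 50 − 4x_C − x_D = 0 ⇒ x_C = 12.5 − 0.25x_D.
Setting x_C = x_D in the reaction function: x_C = 12.5 − 0.25x_C, so x_C = 12.5 / 1.25 = 10.

10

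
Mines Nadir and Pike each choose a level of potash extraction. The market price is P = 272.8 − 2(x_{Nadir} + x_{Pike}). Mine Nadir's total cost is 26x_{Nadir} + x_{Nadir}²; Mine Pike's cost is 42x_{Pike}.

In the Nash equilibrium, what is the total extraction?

70.84

Mine Nadir's profit: π = x_{Nadir}(272.8 − 2(x_{Nadir} + x_{Pike})) − 26x_{Nadir} − x_{Nadir}².
∂π/∂x_{Nadir} = 246.8 − 6x_{Nadir} − 2x_{Pike} = 0, so x_{Nadir} = 617/15 − (1/3)x_{Pike}.
For Pike: ∂π/∂x_{Pike} = 230.8 − 4x_{Pike} − 2x_{Nadir} = 0 ⇒ x_{Pike} = 57.7 − 0.5x_{Nadir}.
Solving the two reaction functions simultaneously: (1 − (−1/3)(−0.5))x_{Nadir} = 617/15 − (1/3)·57.7, so (5/6)x_{Nadir} = 21.9 and x_{Nadir} = 26.28.
Then x_{Pike} = 57.7 − 0.5·26.28 = 44.56.
Total extraction: 26.28 + 44.56 = 70.84.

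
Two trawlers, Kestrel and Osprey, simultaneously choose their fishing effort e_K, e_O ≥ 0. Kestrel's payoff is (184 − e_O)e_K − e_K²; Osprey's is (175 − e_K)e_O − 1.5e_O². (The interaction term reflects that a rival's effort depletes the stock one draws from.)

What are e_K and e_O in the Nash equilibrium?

Expanding Kestrel's payoff: 184e_K − e_Oe_K − e_K².
∂π/∂e_K = 184 − e_O − 2e_K = 0, so e_K = 92 − 0.5e_O.
Likewise for Osprey: e_O = 175/3 − (1/3)e_K.
Plugging e_O into Kestrel's best response: e_K = 92 − 0.5(175/3 − (1/3)e_K) ⇒ (5/6)e_K = 377/6, so e_K = 75.4.
Then e_O = 175/3 − (1/3)·75.4 = 33.2.

75.4, 33.2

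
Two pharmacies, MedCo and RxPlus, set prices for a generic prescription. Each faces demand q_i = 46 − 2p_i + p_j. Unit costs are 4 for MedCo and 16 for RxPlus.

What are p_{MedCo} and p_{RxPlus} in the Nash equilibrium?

19.6, 24.4

MedCo's profit: π = (p_{MedCo} − 4)(46 − 2p_{MedCo} + p_{RxPlus}).
∂π/∂p_{MedCo} = 54 − 4p_{MedCo} + p_{RxPlus} = 0 ⇒ p_{MedCo} = 13.5 + 0.25p_{RxPlus}.
Similarly p_{RxPlus} = 19.5 + 0.25p_{MedCo}.
Plugging p_{RxPlus} into MedCo's best response: p_{MedCo} = 13.5 + 0.25(19.5 + 0.25p_{MedCo}) ⇒ 0.9375p_{MedCo} = 18.375, so p_{MedCo} = 19.6.
Then p_{RxPlus} = 19.5 + 0.25·19.6 = 24.4.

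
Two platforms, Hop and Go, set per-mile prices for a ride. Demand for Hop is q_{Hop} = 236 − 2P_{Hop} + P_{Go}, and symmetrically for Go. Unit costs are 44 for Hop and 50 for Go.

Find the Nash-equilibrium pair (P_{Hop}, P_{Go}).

Hop's profit: π = (P_{Hop} − 44)(236 − 2P_{Hop} + P_{Go}).
∂π/∂P_{Hop} = 324 − 4P_{Hop} + P_{Go} = 0 ⇒ P_{Hop} = 81 + 0.25P_{Go}.
Similarly P_{Go} = 84 + 0.25P_{Hop}.
Substituting the second reaction function into the first: P_{Hop} = 81 + 0.25(84 + 0.25P_{Hop}), which gives 0.9375P_{Hop} = 102 ⇒ P_{Hop} = 108.8.
Then P_{Go} = 84 + 0.25·108.8 = 111.2.

108.8, 111.2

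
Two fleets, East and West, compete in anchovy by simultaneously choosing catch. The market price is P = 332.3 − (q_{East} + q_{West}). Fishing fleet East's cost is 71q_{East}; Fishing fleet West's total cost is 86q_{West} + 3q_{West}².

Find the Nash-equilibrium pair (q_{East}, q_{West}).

Fishing fleet East's profit: π = q_{East}(332.3 − (q_{East} + q_{West})) − 71q_{East}.
∂π/∂q_{East} = 261.3 − 2q_{East} − q_{West} = 0, so q_{East} = 130.65 − 0.5q_{West}.
For West: ∂π/∂q_{West} = 246.3 − 8q_{West} − q_{East} = 0 ⇒ q_{West} = 30.7875 − 0.125q_{East}.
Solving the two reaction functions simultaneously: (1 − (−0.5)(−0.125))q_{East} = 130.65 − 0.5·30.7875, so 0.9375q_{East} = 18441/160 and q_{East} = 122.94.
Then q_{West} = 30.7875 − 0.125·122.94 = 15.42.

122.94, 15.42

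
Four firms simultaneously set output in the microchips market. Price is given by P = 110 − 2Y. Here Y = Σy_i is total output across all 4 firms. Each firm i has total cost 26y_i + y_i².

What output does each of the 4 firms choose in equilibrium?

A representative firm's profit is π_i = y_i(110 − 2Y) − 26y_i − y_i², with Y = y_i + Σ_{j≠i} y_j.
First-order condition: 84 − 6y_i − 2Σ_{j≠i} y_j = 0.
With identical firms, set every y_j = y: then 84 − 6y − 6y = 0, i.e. y = 84/12 = 7.

7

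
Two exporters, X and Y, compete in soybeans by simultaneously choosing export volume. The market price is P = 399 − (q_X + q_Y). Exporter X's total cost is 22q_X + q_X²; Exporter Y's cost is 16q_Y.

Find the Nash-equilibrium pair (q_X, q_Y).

Exporter X's profit: π = q_X(399 − (q_X + q_Y)) − 22q_X − q_X².
∂π/∂q_X = 377 − 4q_X − q_Y = 0, so q_X = 94.25 − 0.25q_Y.
For Y: ∂π/∂q_Y = 383 − 2q_Y − q_X = 0 ⇒ q_Y = 191.5 − 0.5q_X.
Substituting the second reaction function into the first: q_X = 94.25 − 0.25(191.5 − 0.5q_X), which gives 0.875q_X = 46.375 ⇒ q_X = 53.
Then q_Y = 191.5 − 0.5·53 = 165.

53, 165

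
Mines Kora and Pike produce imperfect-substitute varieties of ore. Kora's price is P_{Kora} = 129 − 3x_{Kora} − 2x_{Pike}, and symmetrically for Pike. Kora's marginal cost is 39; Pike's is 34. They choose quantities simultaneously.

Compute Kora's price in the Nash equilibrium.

71.8125

Mine Kora's profit: π = x_{Kora}(129 − 3x_{Kora} − 2x_{Pike}) − 39x_{Kora}.
∂π/∂x_{Kora} = 90 − 6x_{Kora} − 2x_{Pike} = 0 ⇒ x_{Kora} = 15 − (1/3)x_{Pike}.
Similarly x_{Pike} = 95/6 − (1/3)x_{Kora}.
Substituting the second reaction function into the first: x_{Kora} = 15 − (1/3)(95/6 − (1/3)x_{Kora}), which gives (8/9)x_{Kora} = 175/18 ⇒ x_{Kora} = 10.9375.
Then x_{Pike} = 95/6 − (1/3)·10.9375 = 12.1875.
P_{Kora} = 129 − 3·10.9375 − 2·12.1875 = 71.8125.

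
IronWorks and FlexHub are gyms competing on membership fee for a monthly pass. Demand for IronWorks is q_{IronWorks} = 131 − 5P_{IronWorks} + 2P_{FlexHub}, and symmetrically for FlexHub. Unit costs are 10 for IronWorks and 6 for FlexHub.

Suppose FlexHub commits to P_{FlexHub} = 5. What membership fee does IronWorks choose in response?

IronWorks's profit: π = (P_{IronWorks} − 10)(131 − 5P_{IronWorks} + 2P_{FlexHub}).
∂π/∂P_{IronWorks} = 181 − 10P_{IronWorks} + 2P_{FlexHub} = 0 ⇒ P_{IronWorks} = 18.1 + 0.2P_{FlexHub}.
At P_{FlexHub} = 5: P_{IronWorks} = 18.1 + 0.2·5 = 19.1.

19.1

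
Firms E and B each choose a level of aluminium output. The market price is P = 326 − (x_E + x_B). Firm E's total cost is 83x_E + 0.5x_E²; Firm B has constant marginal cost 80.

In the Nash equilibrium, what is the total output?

147

Firm E's profit: π = x_E(326 − (x_E + x_B)) − 83x_E − 0.5x_E².
∂π/∂x_E = 243 − 3x_E − x_B = 0, so x_E = 81 − (1/3)x_B.
For B: ∂π/∂x_B = 246 − 2x_B − x_E = 0 ⇒ x_B = 123 − 0.5x_E.
Plugging x_B into E's best response: x_E = 81 − (1/3)(123 − 0.5x_E) ⇒ (5/6)x_E = 40, so x_E = 48.
Then x_B = 123 − 0.5·48 = 99.
Total output: 48 + 99 = 147.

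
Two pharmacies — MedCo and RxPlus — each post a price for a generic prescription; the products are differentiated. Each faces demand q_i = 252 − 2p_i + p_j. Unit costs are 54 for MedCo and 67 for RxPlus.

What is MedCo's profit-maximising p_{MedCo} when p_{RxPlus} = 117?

119.25

MedCo's profit: π = (p_{MedCo} − 54)(252 − 2p_{MedCo} + p_{RxPlus}).
∂π/∂p_{MedCo} = 360 − 4p_{MedCo} + p_{RxPlus} = 0 ⇒ p_{MedCo} = 90 + 0.25p_{RxPlus}.
At p_{RxPlus} = 117: p_{MedCo} = 90 + 0.25·117 = 119.25.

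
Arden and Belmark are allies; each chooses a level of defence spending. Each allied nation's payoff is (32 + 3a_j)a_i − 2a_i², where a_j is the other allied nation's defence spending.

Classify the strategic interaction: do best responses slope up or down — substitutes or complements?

strategic complements

Arden's payoff is (32 + 3a_B)a_A − 2a_A².
∂π/∂a_A = 32 + 3a_B − 4a_A = 0, so a_A = 8 + 0.75a_B.
The best-response slope da_A/da_B = 0.75 > 0: the reaction function is upward-sloping, so the choices are strategic complements.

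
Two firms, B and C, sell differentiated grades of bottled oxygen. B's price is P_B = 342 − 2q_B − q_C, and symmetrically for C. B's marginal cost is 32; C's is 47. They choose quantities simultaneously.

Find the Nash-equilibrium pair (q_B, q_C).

63, 58

Firm B's profit: π = q_B(342 − 2q_B − q_C) − 32q_B.
∂π/∂q_B = 310 − 4q_B − q_C = 0 ⇒ q_B = 77.5 − 0.25q_C.
Similarly q_C = 73.75 − 0.25q_B.
Plugging q_C into B's best response: q_B = 77.5 − 0.25(73.75 − 0.25q_B) ⇒ 0.9375q_B = 59.0625, so q_B = 63.
Then q_C = 73.75 − 0.25·63 = 58.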